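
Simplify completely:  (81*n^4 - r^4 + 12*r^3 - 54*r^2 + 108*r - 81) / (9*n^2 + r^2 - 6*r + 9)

Factor (3*n)^4 - (r - 3)^4 and cancel (9*n^2 + (r - 3)^2).

9*n^2 - r^2 + 6*r - 9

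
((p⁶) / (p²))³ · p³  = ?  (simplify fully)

p^15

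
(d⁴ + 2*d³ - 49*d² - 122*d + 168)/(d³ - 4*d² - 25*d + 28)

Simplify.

d + 6

Factor: d⁴ + 2*d³ - 49*d² - 122*d + 168 = (d + 6)·(d - 7)·(d + 4)·(d - 1);  d³ - 4*d² - 25*d + 28 = (d - 7)·(d + 4)·(d - 1)
Cancel the common factors (d - 1), (d - 7), (d + 4).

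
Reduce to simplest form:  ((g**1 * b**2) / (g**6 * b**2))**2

g**(-10)

Inside the bracket: (g**-5)
Raise to the power 2: (g**-10)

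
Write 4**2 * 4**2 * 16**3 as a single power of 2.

4**2 = 2**4; 4**2 = 2**4; 16**3 = 2**12
Combine exponents: 2**20

2**20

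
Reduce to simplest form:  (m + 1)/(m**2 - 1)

1/(m - 1)

Factor: m**2 - 1 = (m - 1)*(m + 1)
Cancel the common factor (m + 1).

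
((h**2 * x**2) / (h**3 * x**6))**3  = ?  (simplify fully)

Inside the bracket: (h**-1) * (x**-4)
Raise to the power 3: (h**-3) * (x**-12)

1/(h**3*x**12)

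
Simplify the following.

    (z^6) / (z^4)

z^2

Quotient: z^2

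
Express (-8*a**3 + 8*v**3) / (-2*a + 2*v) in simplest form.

4*a**2 + 4*a*v + 4*v**2

Apply the difference-of-cubes factorisation and cancel (-2*a + 2*v).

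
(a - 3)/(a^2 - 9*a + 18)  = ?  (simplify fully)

Factor: a^2 - 9*a + 18 = (a - 3)*(a - 6)
Cancel the common factor (a - 3).

1/(a - 6)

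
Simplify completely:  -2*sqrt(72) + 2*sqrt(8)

-8*sqrt(2)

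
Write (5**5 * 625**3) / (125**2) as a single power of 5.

5**5 = 5**5; 625**3 = 5**12; 125**2 = 5**6
Combine exponents: 5**11

5**11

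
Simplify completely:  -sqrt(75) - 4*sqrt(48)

sqrt(75) = 5*sqrt(3); 4*sqrt(48) = 16*sqrt(3)
Combine: (-5 - 16)·sqrt(3) = -21*sqrt(3)

-21*sqrt(3)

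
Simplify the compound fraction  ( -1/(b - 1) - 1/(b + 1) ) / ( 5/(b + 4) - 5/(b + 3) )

Numerator: -1/(b - 1) - 1/(b + 1) = -2*b/(b² - 1)
Denominator: 5/(b + 4) - 5/(b + 3) = -5/(b² + 7*b + 12)
Divide: (-2*b/(b² - 1)) · (-b²/5 - 7*b/5 - 12/5) = (2*b³ + 14*b² + 24*b)/(5*b² - 5)

(2*b³ + 14*b² + 24*b)/(5*b² - 5)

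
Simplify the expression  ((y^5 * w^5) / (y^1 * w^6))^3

y^12/w^3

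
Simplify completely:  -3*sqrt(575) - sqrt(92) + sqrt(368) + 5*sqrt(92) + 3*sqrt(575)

3*sqrt(575) = 15*sqrt(23); sqrt(92) = 2*sqrt(23); sqrt(368) = 4*sqrt(23); 5*sqrt(92) = 10*sqrt(23); 3*sqrt(575) = 15*sqrt(23)
Combine: (-15 - 2 + 4 + 10 + 15)·sqrt(23) = 12*sqrt(23)

12*sqrt(23)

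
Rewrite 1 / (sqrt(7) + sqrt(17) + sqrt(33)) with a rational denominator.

(-2*sqrt(3927) - 9*sqrt(33) + 23*sqrt(17) + 43*sqrt(7))/395

Group as (sqrt(7) + sqrt(17)) + sqrt(33); multiply by (sqrt(7) + sqrt(17)) - sqrt(33), then rationalise the remaining surd.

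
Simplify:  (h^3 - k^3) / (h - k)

Factor as (a-b)(a^2+ab+b^2) with a=h, b=k.

h^2 + h*k + k^2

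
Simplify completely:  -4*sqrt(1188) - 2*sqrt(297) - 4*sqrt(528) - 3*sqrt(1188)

-64*sqrt(33)

4*sqrt(1188) = 24*sqrt(33); 2*sqrt(297) = 6*sqrt(33); 4*sqrt(528) = 16*sqrt(33); 3*sqrt(1188) = 18*sqrt(33)
Combine: (-24 - 6 - 16 - 18)·sqrt(33) = -64*sqrt(33)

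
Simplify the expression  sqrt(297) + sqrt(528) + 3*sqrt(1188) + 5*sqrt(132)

35*sqrt(33)

sqrt(297) = 3*sqrt(33); sqrt(528) = 4*sqrt(33); 3*sqrt(1188) = 18*sqrt(33); 5*sqrt(132) = 10*sqrt(33)
Combine: (3 + 4 + 18 + 10)·sqrt(33) = 35*sqrt(33)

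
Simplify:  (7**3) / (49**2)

7**(-1)

7**3 = 7**3; 49**2 = 7**4
Combine exponents: 7**(-1)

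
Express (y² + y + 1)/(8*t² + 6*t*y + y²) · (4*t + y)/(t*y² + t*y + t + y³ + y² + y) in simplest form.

Factor: 8*t² + 6*t*y + y² = (2*t + y)·(4*t + y);  t*y² + t*y + t + y³ + y² + y = (t + y)·(y² + y + 1)
Cancel the common factors (y² + y + 1), (4*t + y).

1/(2*t² + 3*t*y + y²)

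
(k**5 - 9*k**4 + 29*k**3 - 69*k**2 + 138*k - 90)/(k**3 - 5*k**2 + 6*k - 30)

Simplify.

k**2 - 4*k + 3

Factor: k**5 - 9*k**4 + 29*k**3 - 69*k**2 + 138*k - 90 = (k - 5)*(k - 1)*(k**2 + 6)*(k - 3);  k**3 - 5*k**2 + 6*k - 30 = (k - 5)*(k**2 + 6)
Cancel the common factors (k**2 + 6), (k - 5).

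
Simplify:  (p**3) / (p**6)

Quotient: (p**-3)

p**(-3)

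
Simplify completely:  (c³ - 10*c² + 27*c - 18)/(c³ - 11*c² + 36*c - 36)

Factor: c³ - 10*c² + 27*c - 18 = (c - 3)·(c - 1)·(c - 6);  c³ - 11*c² + 36*c - 36 = (c - 2)·(c - 6)·(c - 3)
Cancel the common factors (c - 6), (c - 3).

(c - 1)/(c - 2)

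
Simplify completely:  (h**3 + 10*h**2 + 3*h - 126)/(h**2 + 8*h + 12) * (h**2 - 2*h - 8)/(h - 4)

h**2 + 4*h - 21

Factor: h**3 + 10*h**2 + 3*h - 126 = (h + 6)*(h - 3)*(h + 7);  h**2 + 8*h + 12 = (h + 6)*(h + 2);  h**2 - 2*h - 8 = (h - 4)*(h + 2)
Cancel the common factors (h + 6), (h + 2), (h - 4).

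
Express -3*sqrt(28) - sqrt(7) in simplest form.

-7*sqrt(7)

3*sqrt(28) = 6*sqrt(7); sqrt(7) = sqrt(7)
Combine: (-6 - 1)·sqrt(7) = -7*sqrt(7)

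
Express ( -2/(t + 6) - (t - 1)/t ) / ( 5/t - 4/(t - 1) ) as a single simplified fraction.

(-t³ - 6*t² + 13*t - 6)/(t² + t - 30)

Numerator: -2/(t + 6) - (t - 1)/t = (-t² - 7*t + 6)/(t² + 6*t)
Denominator: 5/t - 4/(t - 1) = (t - 5)/(t² - t)
Divide: ((-t² - 7*t + 6)/(t² + 6*t)) · ((t² - t)/(t - 5)) = (-t³ - 6*t² + 13*t - 6)/(t² + t - 30)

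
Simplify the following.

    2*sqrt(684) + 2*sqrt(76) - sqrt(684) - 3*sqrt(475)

-5*sqrt(19)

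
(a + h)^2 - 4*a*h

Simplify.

Expand the square and combine the 4*a*h term.

(a - h)^2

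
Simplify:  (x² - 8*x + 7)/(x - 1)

x - 7

Factor: x² - 8*x + 7 = (x - 7)·(x - 1)
Cancel the common factor (x - 1).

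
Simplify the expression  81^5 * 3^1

3^21

81^5 = 3^20; 3^1 = 3^1
Combine exponents: 3^21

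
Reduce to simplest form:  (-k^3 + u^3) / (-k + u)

k^2 + k*u + u^2

Apply the difference-of-cubes factorisation and cancel (-k + u).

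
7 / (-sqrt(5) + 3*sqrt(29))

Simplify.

(7*sqrt(5) + 21*sqrt(29))/256

Multiply numerator and denominator by sqrt(5) + 3*sqrt(29).
Denominator becomes 256; numerator becomes 7*sqrt(5) + 21*sqrt(29).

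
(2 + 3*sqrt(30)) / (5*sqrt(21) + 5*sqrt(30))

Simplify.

(-9*sqrt(70) - 2*sqrt(21) + 2*sqrt(30) + 90)/45

Multiply numerator and denominator by -5*sqrt(21) + 5*sqrt(30).
Denominator becomes 225; numerator becomes -45*sqrt(70) - 10*sqrt(21) + 10*sqrt(30) + 450.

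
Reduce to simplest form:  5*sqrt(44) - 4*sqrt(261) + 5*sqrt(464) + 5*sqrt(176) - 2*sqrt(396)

8*sqrt(29) + 18*sqrt(11)

5*sqrt(44) = 10*sqrt(11); 4*sqrt(261) = 12*sqrt(29); 5*sqrt(464) = 20*sqrt(29); 5*sqrt(176) = 20*sqrt(11); 2*sqrt(396) = 12*sqrt(11)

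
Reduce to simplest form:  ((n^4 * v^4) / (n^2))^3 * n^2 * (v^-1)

Inside the bracket: n^2 * v^4
Raise to the power 3: n^6 * v^12
Multiply by n^2 * (v^-1): add exponents.

n^8*v^11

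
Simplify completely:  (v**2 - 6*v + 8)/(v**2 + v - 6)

(v - 4)/(v + 3)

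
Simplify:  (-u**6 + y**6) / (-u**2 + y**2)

u**4 + u**2*y**2 + y**4

Factor y**6 - u**6 and cancel (-u**2 + y**2).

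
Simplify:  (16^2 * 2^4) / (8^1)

2^9

16^2 = 2^8; 2^4 = 2^4; 8^1 = 2^3
Combine exponents: 2^9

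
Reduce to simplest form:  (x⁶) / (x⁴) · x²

x⁴

Quotient: x²
Multiply by x²: add exponents.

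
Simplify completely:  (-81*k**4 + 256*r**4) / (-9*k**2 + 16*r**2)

Difference of fourth powers: factor out (-9*k**2 + 16*r**2).

9*k**2 + 16*r**2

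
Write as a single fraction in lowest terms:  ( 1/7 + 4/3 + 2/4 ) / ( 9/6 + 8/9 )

Numerator: 1/7 + 4/3 + 2/4 = 83/42
Denominator: 9/6 + 8/9 = 43/18
Divide: (83/42) · (18/43) = 249/301

249/301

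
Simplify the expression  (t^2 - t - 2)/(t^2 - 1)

(t - 2)/(t - 1)

Factor: t^2 - t - 2 = (t + 1)*(t - 2);  t^2 - 1 = (t - 1)*(t + 1)
Cancel the common factor (t + 1).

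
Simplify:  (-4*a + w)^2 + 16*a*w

After expansion: 16*a^2 + 8*a*w + w^2 — a perfect-square trinomial.

(4*a + w)^2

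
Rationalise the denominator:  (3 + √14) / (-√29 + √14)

(-√406 - 3*√29 - 14 - 3*√14)/15

Multiply numerator and denominator by √14 + √29.
Denominator becomes -15; numerator becomes 3*√14 + 14 + 3*√29 + √406.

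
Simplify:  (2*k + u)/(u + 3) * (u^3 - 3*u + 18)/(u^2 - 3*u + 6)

2*k + u

Factor: u^3 - 3*u + 18 = (u + 3)*(u^2 - 3*u + 6)
Cancel the common factors (u^2 - 3*u + 6), (u + 3).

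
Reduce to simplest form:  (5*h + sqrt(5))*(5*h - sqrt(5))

(5*h)**2 - (sqrt(5))**2 = 25*h**2 - 5.

25*h**2 - 5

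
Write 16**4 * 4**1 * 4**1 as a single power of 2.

16**4 = 2**16; 4**1 = 2**2; 4**1 = 2**2
Combine exponents: 2**20

2**20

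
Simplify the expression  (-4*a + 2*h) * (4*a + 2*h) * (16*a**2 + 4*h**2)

-256*a**4 + 16*h**4

Telescope via difference of squares: ((2*h)+(4*a))((2*h)-(4*a)) = -16*a**2 + 4*h**2, then repeat with the next factor.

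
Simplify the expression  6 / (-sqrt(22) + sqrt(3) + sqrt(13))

(3*sqrt(22) + 6*sqrt(13) + 16*sqrt(3) + sqrt(858))/10

Group as (sqrt(3) + sqrt(13)) - sqrt(22); multiply by (sqrt(3) + sqrt(13)) + sqrt(22), then rationalise the remaining surd.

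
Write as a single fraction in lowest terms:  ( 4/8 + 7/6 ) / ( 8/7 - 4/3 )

Numerator: 4/8 + 7/6 = 5/3
Denominator: 8/7 - 4/3 = -4/21
Divide: (5/3) · (-21/4) = -35/4

-35/4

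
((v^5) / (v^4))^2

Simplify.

v^2

Inside the bracket: v^1
Raise to the power 2: v^2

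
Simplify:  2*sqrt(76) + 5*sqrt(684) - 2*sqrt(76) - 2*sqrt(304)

2*sqrt(76) = 4*sqrt(19); 5*sqrt(684) = 30*sqrt(19); 2*sqrt(76) = 4*sqrt(19); 2*sqrt(304) = 8*sqrt(19)
Combine: (4 + 30 - 4 - 8)·sqrt(19) = 22*sqrt(19)

22*sqrt(19)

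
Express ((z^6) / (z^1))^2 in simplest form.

z^10

Inside the bracket: z^5
Raise to the power 2: z^10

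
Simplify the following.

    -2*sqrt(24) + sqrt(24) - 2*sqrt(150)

2*sqrt(24) = 4*sqrt(6); sqrt(24) = 2*sqrt(6); 2*sqrt(150) = 10*sqrt(6)
Combine: (-4 + 2 - 10)·sqrt(6) = -12*sqrt(6)

-12*sqrt(6)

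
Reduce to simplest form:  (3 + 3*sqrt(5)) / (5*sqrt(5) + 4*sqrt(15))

(-75 - 15*sqrt(5) + 12*sqrt(15) + 60*sqrt(3))/115

Multiply numerator and denominator by -4*sqrt(15) + 5*sqrt(5).
Denominator becomes -115; numerator becomes -60*sqrt(3) - 12*sqrt(15) + 15*sqrt(5) + 75.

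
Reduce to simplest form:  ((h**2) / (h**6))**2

h**(-8)

Inside the bracket: (h**-4)
Raise to the power 2: (h**-8)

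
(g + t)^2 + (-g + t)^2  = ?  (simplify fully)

Only the even-power cross terms survive.

2*g^2 + 2*t^2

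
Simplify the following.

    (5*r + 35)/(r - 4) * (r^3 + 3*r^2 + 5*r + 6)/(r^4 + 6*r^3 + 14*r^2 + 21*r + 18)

Factor: 5*r + 35 = 5*(r + 7);  r^3 + 3*r^2 + 5*r + 6 = (r + 2)*(r^2 + r + 3);  r^4 + 6*r^3 + 14*r^2 + 21*r + 18 = (r^2 + r + 3)*(r + 2)*(r + 3)
Cancel the common factors (r^2 + r + 3), (r + 2).

(5*r + 35)/(r^2 - r - 12)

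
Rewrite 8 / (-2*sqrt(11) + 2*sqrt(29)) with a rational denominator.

Multiply numerator and denominator by 2*sqrt(11) + 2*sqrt(29).
Denominator becomes 72; numerator becomes 16*sqrt(11) + 16*sqrt(29).

(2*sqrt(11) + 2*sqrt(29))/9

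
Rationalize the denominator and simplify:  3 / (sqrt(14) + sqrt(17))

Multiply numerator and denominator by -sqrt(14) + sqrt(17).
Denominator becomes 3; numerator becomes -3*sqrt(14) + 3*sqrt(17).

-sqrt(14) + sqrt(17)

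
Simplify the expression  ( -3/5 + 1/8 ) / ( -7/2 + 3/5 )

Numerator: -3/5 + 1/8 = -19/40
Denominator: -7/2 + 3/5 = -29/10
Divide: (-19/40) · (-10/29) = 19/116

19/116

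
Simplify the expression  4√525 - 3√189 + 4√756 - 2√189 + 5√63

15*√7 + 29*√21

4√525 = 20*√21; 3√189 = 9*√21; 4√756 = 24*√21; 2√189 = 6*√21; 5√63 = 15*√7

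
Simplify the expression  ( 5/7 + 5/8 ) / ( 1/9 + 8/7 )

Numerator: 5/7 + 5/8 = 75/56
Denominator: 1/9 + 8/7 = 79/63
Divide: (75/56) · (63/79) = 675/632

675/632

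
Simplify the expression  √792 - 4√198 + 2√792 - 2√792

-6*√22

√792 = 6*√22; 4√198 = 12*√22; 2√792 = 12*√22; 2√792 = 12*√22
Combine: (6 - 12 + 12 - 12)·√22 = -6*√22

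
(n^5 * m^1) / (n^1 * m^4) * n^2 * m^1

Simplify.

n^6/m^2

Quotient: n^4 * (m^-3)
Multiply by n^2 * m^1: add exponents.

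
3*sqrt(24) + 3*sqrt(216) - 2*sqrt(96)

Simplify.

16*sqrt(6)

3*sqrt(24) = 6*sqrt(6); 3*sqrt(216) = 18*sqrt(6); 2*sqrt(96) = 8*sqrt(6)
Combine: (6 + 18 - 8)·sqrt(6) = 16*sqrt(6)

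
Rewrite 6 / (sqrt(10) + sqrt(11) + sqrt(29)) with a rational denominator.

(-3*sqrt(3190) - 12*sqrt(29) + 42*sqrt(11) + 45*sqrt(10))/94

Group as (sqrt(11) + sqrt(29)) + sqrt(10); multiply by (sqrt(11) + sqrt(29)) - sqrt(10), then rationalise the remaining surd.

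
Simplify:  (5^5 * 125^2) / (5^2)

5^9

5^5 = 5^5; 125^2 = 5^6; 5^2 = 5^2
Combine exponents: 5^9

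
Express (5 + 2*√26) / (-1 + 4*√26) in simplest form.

Multiply numerator and denominator by -4*√26 - 1.
Denominator becomes -415; numerator becomes -213 - 22*√26.

(22*√26 + 213)/415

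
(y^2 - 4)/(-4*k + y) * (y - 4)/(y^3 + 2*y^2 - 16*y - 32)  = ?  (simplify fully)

Factor: y^2 - 4 = (y - 2)*(y + 2);  y^3 + 2*y^2 - 16*y - 32 = (y + 2)*(y - 4)*(y + 4)
Cancel the common factors (y - 4), (y + 2).

(y - 2)/(-4*k*y - 16*k + y^2 + 4*y)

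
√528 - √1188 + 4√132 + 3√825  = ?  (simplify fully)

21*√33

√528 = 4*√33; √1188 = 6*√33; 4√132 = 8*√33; 3√825 = 15*√33
Combine: (4 - 6 + 8 + 15)·√33 = 21*√33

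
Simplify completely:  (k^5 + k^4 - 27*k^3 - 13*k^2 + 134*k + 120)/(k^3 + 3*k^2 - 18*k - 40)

Factor: k^5 + k^4 - 27*k^3 - 13*k^2 + 134*k + 120 = (k - 3)*(k + 2)*(k + 1)*(k + 5)*(k - 4);  k^3 + 3*k^2 - 18*k - 40 = (k + 2)*(k - 4)*(k + 5)
Cancel the common factors (k + 5), (k - 4), (k + 2).

k^2 - 2*k - 3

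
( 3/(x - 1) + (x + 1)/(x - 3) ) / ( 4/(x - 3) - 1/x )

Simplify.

Numerator: 3/(x - 1) + (x + 1)/(x - 3) = (x² + 3*x - 10)/(x² - 4*x + 3)
Denominator: 4/(x - 3) - 1/x = (3*x + 3)/(x² - 3*x)
Divide: ((x² + 3*x - 10)/(x² - 4*x + 3)) · ((x² - 3*x)/(3*x + 3)) = (x³ + 3*x² - 10*x)/(3*x² - 3)

(x³ + 3*x² - 10*x)/(3*x² - 3)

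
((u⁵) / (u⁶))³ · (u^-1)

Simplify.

Inside the bracket: (u^-1)
Raise to the power 3: (u^-3)
Multiply by (u^-1): add exponents.

u^(-4)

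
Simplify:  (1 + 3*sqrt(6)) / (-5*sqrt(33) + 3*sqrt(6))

(-45*sqrt(22) - 54 - 5*sqrt(33) - 3*sqrt(6))/771

Multiply numerator and denominator by 3*sqrt(6) + 5*sqrt(33).
Denominator becomes -771; numerator becomes 3*sqrt(6) + 5*sqrt(33) + 54 + 45*sqrt(22).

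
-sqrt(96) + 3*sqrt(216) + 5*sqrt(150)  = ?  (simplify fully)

sqrt(96) = 4*sqrt(6); 3*sqrt(216) = 18*sqrt(6); 5*sqrt(150) = 25*sqrt(6)
Combine: (-4 + 18 + 25)·sqrt(6) = 39*sqrt(6)

39*sqrt(6)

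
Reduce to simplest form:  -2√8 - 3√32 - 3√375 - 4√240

2√8 = 4*√2; 3√32 = 12*√2; 3√375 = 15*√15; 4√240 = 16*√15

-31*√15 - 16*√2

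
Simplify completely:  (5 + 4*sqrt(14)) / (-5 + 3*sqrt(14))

(35*sqrt(14) + 193)/101

Multiply numerator and denominator by -3*sqrt(14) - 5.
Denominator becomes -101; numerator becomes -193 - 35*sqrt(14).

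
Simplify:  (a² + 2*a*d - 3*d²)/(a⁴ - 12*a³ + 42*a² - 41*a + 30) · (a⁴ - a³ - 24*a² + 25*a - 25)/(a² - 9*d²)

(a² - a*d + 5*a - 5*d)/(a² - 3*a*d - 6*a + 18*d)

Factor: a² + 2*a*d - 3*d² = (a + 3*d)·(a - d);  a⁴ - 12*a³ + 42*a² - 41*a + 30 = (a - 5)·(a - 6)·(a² - a + 1);  a⁴ - a³ - 24*a² + 25*a - 25 = (a + 5)·(a - 5)·(a² - a + 1);  a² - 9*d² = (a + 3*d)·(a - 3*d)
Cancel the common factors (a² - a + 1), (a + 3*d), (a - 5).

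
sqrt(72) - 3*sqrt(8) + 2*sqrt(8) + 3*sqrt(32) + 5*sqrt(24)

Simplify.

16*sqrt(2) + 10*sqrt(6)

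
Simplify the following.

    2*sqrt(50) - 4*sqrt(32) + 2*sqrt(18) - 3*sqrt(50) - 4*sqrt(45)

2*sqrt(50) = 10*sqrt(2); 4*sqrt(32) = 16*sqrt(2); 2*sqrt(18) = 6*sqrt(2); 3*sqrt(50) = 15*sqrt(2); 4*sqrt(45) = 12*sqrt(5)

-12*sqrt(5) - 15*sqrt(2)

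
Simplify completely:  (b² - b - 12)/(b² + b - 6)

(b - 4)/(b - 2)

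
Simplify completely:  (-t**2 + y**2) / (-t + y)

t + y

Factor y**2 - t**2 and cancel (-t + y).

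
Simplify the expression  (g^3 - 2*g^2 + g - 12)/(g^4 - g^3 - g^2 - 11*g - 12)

1/(g + 1)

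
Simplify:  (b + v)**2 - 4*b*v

Expanding gives b**2 - 2*b*v + v**2, a perfect square.

(b - v)**2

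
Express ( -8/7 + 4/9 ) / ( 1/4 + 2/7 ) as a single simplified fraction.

Numerator: -8/7 + 4/9 = -44/63
Denominator: 1/4 + 2/7 = 15/28
Divide: (-44/63) · (28/15) = -176/135

-176/135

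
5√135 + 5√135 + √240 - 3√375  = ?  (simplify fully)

19*√15

5√135 = 15*√15; 5√135 = 15*√15; √240 = 4*√15; 3√375 = 15*√15
Combine: (15 + 15 + 4 - 15)·√15 = 19*√15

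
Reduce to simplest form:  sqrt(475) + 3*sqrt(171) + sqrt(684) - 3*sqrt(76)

14*sqrt(19)

sqrt(475) = 5*sqrt(19); 3*sqrt(171) = 9*sqrt(19); sqrt(684) = 6*sqrt(19); 3*sqrt(76) = 6*sqrt(19)
Combine: (5 + 9 + 6 - 6)·sqrt(19) = 14*sqrt(19)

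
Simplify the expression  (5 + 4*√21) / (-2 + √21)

(13*√21 + 94)/17

Multiply numerator and denominator by -√21 - 2.
Denominator becomes -17; numerator becomes -94 - 13*√21.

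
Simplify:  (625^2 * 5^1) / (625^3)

625^2 = 5^8; 5^1 = 5^1; 625^3 = 5^12
Combine exponents: 5^(-3)

5^(-3)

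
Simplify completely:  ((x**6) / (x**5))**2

Inside the bracket: x**1
Raise to the power 2: x**2

x**2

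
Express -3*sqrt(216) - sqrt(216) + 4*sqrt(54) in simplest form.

3*sqrt(216) = 18*sqrt(6); sqrt(216) = 6*sqrt(6); 4*sqrt(54) = 12*sqrt(6)
Combine: (-18 - 6 + 12)·sqrt(6) = -12*sqrt(6)

-12*sqrt(6)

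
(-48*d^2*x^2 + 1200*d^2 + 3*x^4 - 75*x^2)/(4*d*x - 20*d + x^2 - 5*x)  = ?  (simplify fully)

Factor: -48*d^2*x^2 + 1200*d^2 + 3*x^4 - 75*x^2 = 3*(4*d + x)*(-4*d + x)*(x - 5)*(x + 5);  4*d*x - 20*d + x^2 - 5*x = (4*d + x)*(x - 5)
Cancel the common factors (4*d + x), (x - 5).

-12*d*x - 60*d + 3*x^2 + 15*x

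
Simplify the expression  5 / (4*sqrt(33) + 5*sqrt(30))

(-20*sqrt(33) + 25*sqrt(30))/222

Multiply numerator and denominator by -5*sqrt(30) + 4*sqrt(33).
Denominator becomes -222; numerator becomes -25*sqrt(30) + 20*sqrt(33).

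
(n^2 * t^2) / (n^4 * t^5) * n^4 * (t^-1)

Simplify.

n^2/t^4

Quotient: (n^-2) * (t^-3)
Multiply by n^4 * (t^-1): add exponents.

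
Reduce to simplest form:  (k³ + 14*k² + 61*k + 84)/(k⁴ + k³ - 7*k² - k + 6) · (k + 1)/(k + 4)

(k + 7)/(k² - 3*k + 2)

Factor: k³ + 14*k² + 61*k + 84 = (k + 7)·(k + 4)·(k + 3);  k⁴ + k³ - 7*k² - k + 6 = (k - 2)·(k - 1)·(k + 1)·(k + 3)
Cancel the common factors (k + 1), (k + 4), (k + 3).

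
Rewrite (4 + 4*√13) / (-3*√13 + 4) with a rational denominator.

Multiply numerator and denominator by 4 + 3*√13.
Denominator becomes -101; numerator becomes 28*√13 + 172.

(-172 - 28*√13)/101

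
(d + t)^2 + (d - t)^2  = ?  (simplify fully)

Only the even-power cross terms survive.

2*d^2 + 2*t^2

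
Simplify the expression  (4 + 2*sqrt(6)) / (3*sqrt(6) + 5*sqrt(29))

Multiply numerator and denominator by -5*sqrt(29) + 3*sqrt(6).
Denominator becomes -671; numerator becomes -10*sqrt(174) - 20*sqrt(29) + 12*sqrt(6) + 36.

(-36 - 12*sqrt(6) + 20*sqrt(29) + 10*sqrt(174))/671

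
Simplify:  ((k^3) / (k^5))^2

k^(-4)

Inside the bracket: (k^-2)
Raise to the power 2: (k^-4)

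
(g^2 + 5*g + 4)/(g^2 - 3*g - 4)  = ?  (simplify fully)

Factor: g^2 + 5*g + 4 = (g + 1)*(g + 4);  g^2 - 3*g - 4 = (g + 1)*(g - 4)
Cancel the common factor (g + 1).

(g + 4)/(g - 4)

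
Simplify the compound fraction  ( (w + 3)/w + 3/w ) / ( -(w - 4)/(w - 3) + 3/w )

Numerator: (w + 3)/w + 3/w = (w + 6)/w
Denominator: -(w - 4)/(w - 3) + 3/w = (-w**2 + 7*w - 9)/(w**2 - 3*w)
Divide: ((w + 6)/w) · ((w**2 - 3*w)/(-w**2 + 7*w - 9)) = (-w**2 - 3*w + 18)/(w**2 - 7*w + 9)

(-w**2 - 3*w + 18)/(w**2 - 7*w + 9)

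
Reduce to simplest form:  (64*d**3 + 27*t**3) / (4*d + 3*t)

(3*t)**3 + (4*d)**3 = (4*d + 3*t)(16*d**2 - 12*d*t + 9*t**2).

16*d**2 - 12*d*t + 9*t**2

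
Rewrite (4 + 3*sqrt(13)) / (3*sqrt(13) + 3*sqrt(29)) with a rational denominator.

Multiply numerator and denominator by -3*sqrt(29) + 3*sqrt(13).
Denominator becomes -144; numerator becomes -9*sqrt(377) - 12*sqrt(29) + 12*sqrt(13) + 117.

(-39 - 4*sqrt(13) + 4*sqrt(29) + 3*sqrt(377))/48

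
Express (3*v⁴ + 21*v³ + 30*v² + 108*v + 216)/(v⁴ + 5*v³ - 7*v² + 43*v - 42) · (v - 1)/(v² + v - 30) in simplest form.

Factor: 3*v⁴ + 21*v³ + 30*v² + 108*v + 216 = 3·(v + 6)·(v² - v + 6)·(v + 2);  v⁴ + 5*v³ - 7*v² + 43*v - 42 = (v - 1)·(v + 7)·(v² - v + 6);  v² + v - 30 = (v + 6)·(v - 5)
Cancel the common factors (v² - v + 6), (v + 6), (v - 1).

(3*v + 6)/(v² + 2*v - 35)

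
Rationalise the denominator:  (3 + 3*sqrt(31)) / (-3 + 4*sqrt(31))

(21*sqrt(31) + 381)/487

Multiply numerator and denominator by -4*sqrt(31) - 3.
Denominator becomes -487; numerator becomes -381 - 21*sqrt(31).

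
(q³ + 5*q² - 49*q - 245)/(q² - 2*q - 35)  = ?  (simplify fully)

Factor: q³ + 5*q² - 49*q - 245 = (q + 7)·(q - 7)·(q + 5);  q² - 2*q - 35 = (q - 7)·(q + 5)
Cancel the common factors (q - 7), (q + 5).

q + 7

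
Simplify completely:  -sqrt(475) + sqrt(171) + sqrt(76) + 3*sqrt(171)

sqrt(475) = 5*sqrt(19); sqrt(171) = 3*sqrt(19); sqrt(76) = 2*sqrt(19); 3*sqrt(171) = 9*sqrt(19)
Combine: (-5 + 3 + 2 + 9)·sqrt(19) = 9*sqrt(19)

9*sqrt(19)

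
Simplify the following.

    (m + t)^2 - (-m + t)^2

4*m*t

Binomially expand both and collect terms in t, m.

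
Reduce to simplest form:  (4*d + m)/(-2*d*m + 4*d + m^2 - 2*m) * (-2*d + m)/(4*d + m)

1/(m - 2)

Factor: -2*d*m + 4*d + m^2 - 2*m = (-2*d + m)*(m - 2)
Cancel the common factors (4*d + m), (-2*d + m).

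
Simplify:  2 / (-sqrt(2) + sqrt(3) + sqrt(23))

Group as (sqrt(3) + sqrt(23)) - sqrt(2); multiply by (sqrt(3) + sqrt(23)) + sqrt(2), then rationalise the remaining surd.

(-11*sqrt(3) - sqrt(138) + 12*sqrt(2) + 9*sqrt(23))/75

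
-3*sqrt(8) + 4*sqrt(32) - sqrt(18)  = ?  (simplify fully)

3*sqrt(8) = 6*sqrt(2); 4*sqrt(32) = 16*sqrt(2); sqrt(18) = 3*sqrt(2)
Combine: (-6 + 16 - 3)·sqrt(2) = 7*sqrt(2)

7*sqrt(2)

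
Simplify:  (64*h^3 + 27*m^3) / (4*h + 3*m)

Factor as (a+b)(a^2-ab+b^2) with a=(4*h), b=(3*m).

16*h^2 - 12*h*m + 9*m^2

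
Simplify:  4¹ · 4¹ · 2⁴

2^8

4¹ = 2^2; 4¹ = 2^2; 2⁴ = 2^4
Combine exponents: 2^8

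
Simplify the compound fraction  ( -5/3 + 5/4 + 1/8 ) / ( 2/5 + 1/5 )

-35/72

Numerator: -5/3 + 5/4 + 1/8 = -7/24
Denominator: 2/5 + 1/5 = 3/5
Divide: (-7/24) · (5/3) = -35/72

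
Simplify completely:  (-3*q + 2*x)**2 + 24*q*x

(3*q + 2*x)**2

Expand the square and combine the 24*q*x term.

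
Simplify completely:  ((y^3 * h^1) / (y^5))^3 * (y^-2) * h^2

h^5/y^8

Inside the bracket: (y^-2) * h^1
Raise to the power 3: (y^-6) * h^3
Multiply by (y^-2) * h^2: add exponents.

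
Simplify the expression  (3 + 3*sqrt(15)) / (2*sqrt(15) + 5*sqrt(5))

Multiply numerator and denominator by -5*sqrt(5) + 2*sqrt(15).
Denominator becomes -65; numerator becomes -75*sqrt(3) - 15*sqrt(5) + 6*sqrt(15) + 90.

(-90 - 6*sqrt(15) + 15*sqrt(5) + 75*sqrt(3))/65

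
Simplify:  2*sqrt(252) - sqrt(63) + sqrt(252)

15*sqrt(7)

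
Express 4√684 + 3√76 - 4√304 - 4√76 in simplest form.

6*√19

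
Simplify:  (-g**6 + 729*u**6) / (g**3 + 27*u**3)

-g**3 + 27*u**3

Difference of sixth powers: factor out (g**3 + 27*u**3).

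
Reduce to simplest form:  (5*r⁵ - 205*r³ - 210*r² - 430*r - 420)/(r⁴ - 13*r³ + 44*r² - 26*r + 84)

(5*r² + 35*r + 30)/(r - 6)

Factor: 5*r⁵ - 205*r³ - 210*r² - 430*r - 420 = 5·(r + 1)·(r² + 2)·(r - 7)·(r + 6);  r⁴ - 13*r³ + 44*r² - 26*r + 84 = (r² + 2)·(r - 6)·(r - 7)
Cancel the common factors (r² + 2), (r - 7).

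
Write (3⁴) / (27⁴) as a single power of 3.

3^(-8)

3⁴ = 3^4; 27⁴ = 3^12
Combine exponents: 3^(-8)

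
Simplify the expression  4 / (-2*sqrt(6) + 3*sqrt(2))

(-4*sqrt(6) - 6*sqrt(2))/3

Multiply numerator and denominator by 3*sqrt(2) + 2*sqrt(6).
Denominator becomes -6; numerator becomes 12*sqrt(2) + 8*sqrt(6).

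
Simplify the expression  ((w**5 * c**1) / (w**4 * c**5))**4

Inside the bracket: w**1 * (c**-4)
Raise to the power 4: w**4 * (c**-16)

w**4/c**16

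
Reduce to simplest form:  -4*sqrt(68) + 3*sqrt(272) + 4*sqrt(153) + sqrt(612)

4*sqrt(68) = 8*sqrt(17); 3*sqrt(272) = 12*sqrt(17); 4*sqrt(153) = 12*sqrt(17); sqrt(612) = 6*sqrt(17)
Combine: (-8 + 12 + 12 + 6)·sqrt(17) = 22*sqrt(17)

22*sqrt(17)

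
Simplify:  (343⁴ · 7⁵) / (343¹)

343⁴ = 7^12; 7⁵ = 7^5; 343¹ = 7^3
Combine exponents: 7^14

7^14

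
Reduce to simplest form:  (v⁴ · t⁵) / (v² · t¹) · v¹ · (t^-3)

t*v³

Quotient: v² · t⁴
Multiply by v¹ · (t^-3): add exponents.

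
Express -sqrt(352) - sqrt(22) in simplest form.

-5*sqrt(22)

sqrt(352) = 4*sqrt(22); sqrt(22) = sqrt(22)
Combine: (-4 - 1)·sqrt(22) = -5*sqrt(22)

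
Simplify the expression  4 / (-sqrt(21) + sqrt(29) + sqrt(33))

(-164*sqrt(21) + 68*sqrt(33) + 100*sqrt(29) + 24*sqrt(2233))/2147

Group as (sqrt(29) + sqrt(33)) - sqrt(21); multiply by (sqrt(29) + sqrt(33)) + sqrt(21), then rationalise the remaining surd.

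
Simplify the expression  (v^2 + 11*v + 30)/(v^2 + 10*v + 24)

Factor: v^2 + 11*v + 30 = (v + 6)*(v + 5);  v^2 + 10*v + 24 = (v + 6)*(v + 4)
Cancel the common factor (v + 6).

(v + 5)/(v + 4)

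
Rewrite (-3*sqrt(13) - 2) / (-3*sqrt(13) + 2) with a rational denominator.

(12*sqrt(13) + 121)/113

Multiply numerator and denominator by 2 + 3*sqrt(13).
Denominator becomes -113; numerator becomes -121 - 12*sqrt(13).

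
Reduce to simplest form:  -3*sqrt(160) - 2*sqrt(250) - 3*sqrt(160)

3*sqrt(160) = 12*sqrt(10); 2*sqrt(250) = 10*sqrt(10); 3*sqrt(160) = 12*sqrt(10)
Combine: (-12 - 10 - 12)·sqrt(10) = -34*sqrt(10)

-34*sqrt(10)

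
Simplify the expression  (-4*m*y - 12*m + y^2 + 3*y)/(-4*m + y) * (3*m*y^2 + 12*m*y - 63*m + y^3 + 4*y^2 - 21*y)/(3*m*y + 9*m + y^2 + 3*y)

y^2 + 4*y - 21

Factor: -4*m*y - 12*m + y^2 + 3*y = (y + 3)*(-4*m + y);  3*m*y^2 + 12*m*y - 63*m + y^3 + 4*y^2 - 21*y = (y - 3)*(y + 7)*(3*m + y);  3*m*y + 9*m + y^2 + 3*y = (y + 3)*(3*m + y)
Cancel the common factors (y + 3), (3*m + y), (-4*m + y).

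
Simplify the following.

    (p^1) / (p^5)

p^(-4)

Quotient: (p^-4)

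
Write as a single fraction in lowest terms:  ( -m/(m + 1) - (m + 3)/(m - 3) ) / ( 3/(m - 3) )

Numerator: -m/(m + 1) - (m + 3)/(m - 3) = (-2*m² - m - 3)/(m² - 2*m - 3)
Denominator: 3/(m - 3) = 3/(m - 3)
Divide: ((-2*m² - m - 3)/(m² - 2*m - 3)) · (m/3 - 1) = (-2*m² - m - 3)/(3*m + 3)

(-2*m² - m - 3)/(3*m + 3)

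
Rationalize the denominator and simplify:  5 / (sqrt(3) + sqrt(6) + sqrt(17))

(-15*sqrt(34) - 20*sqrt(17) + 35*sqrt(6) + 50*sqrt(3))/4

Group as (sqrt(3) + sqrt(6)) + sqrt(17); multiply by (sqrt(3) + sqrt(6)) - sqrt(17), then rationalise the remaining surd.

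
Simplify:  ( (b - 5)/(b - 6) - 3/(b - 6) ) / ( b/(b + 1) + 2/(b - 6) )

Numerator: (b - 5)/(b - 6) - 3/(b - 6) = (b - 8)/(b - 6)
Denominator: b/(b + 1) + 2/(b - 6) = (b² - 4*b + 2)/(b² - 5*b - 6)
Divide: ((b - 8)/(b - 6)) · ((b² - 5*b - 6)/(b² - 4*b + 2)) = (b² - 7*b - 8)/(b² - 4*b + 2)

(b² - 7*b - 8)/(b² - 4*b + 2)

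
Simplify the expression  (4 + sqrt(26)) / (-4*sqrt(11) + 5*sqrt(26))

Multiply numerator and denominator by 4*sqrt(11) + 5*sqrt(26).
Denominator becomes 474; numerator becomes 16*sqrt(11) + 4*sqrt(286) + 20*sqrt(26) + 130.

(8*sqrt(11) + 2*sqrt(286) + 10*sqrt(26) + 65)/237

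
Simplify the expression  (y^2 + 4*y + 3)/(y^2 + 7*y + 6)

(y + 3)/(y + 6)

Factor: y^2 + 4*y + 3 = (y + 3)*(y + 1);  y^2 + 7*y + 6 = (y + 1)*(y + 6)
Cancel the common factor (y + 1).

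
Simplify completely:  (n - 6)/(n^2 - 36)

Factor: n^2 - 36 = (n + 6)*(n - 6)
Cancel the common factor (n - 6).

1/(n + 6)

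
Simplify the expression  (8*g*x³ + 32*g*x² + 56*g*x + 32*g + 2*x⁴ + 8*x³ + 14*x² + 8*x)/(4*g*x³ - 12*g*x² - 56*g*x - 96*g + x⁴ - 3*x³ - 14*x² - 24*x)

Factor: 8*g*x³ + 32*g*x² + 56*g*x + 32*g + 2*x⁴ + 8*x³ + 14*x² + 8*x = 2·(4*g + x)·(x² + 3*x + 4)·(x + 1);  4*g*x³ - 12*g*x² - 56*g*x - 96*g + x⁴ - 3*x³ - 14*x² - 24*x = (4*g + x)·(x - 6)·(x² + 3*x + 4)
Cancel the common factors (x² + 3*x + 4), (4*g + x).

(2*x + 2)/(x - 6)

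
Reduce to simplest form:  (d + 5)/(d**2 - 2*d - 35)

1/(d - 7)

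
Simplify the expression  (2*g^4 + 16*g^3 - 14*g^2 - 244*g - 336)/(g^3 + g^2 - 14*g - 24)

2*g + 14

Factor: 2*g^4 + 16*g^3 - 14*g^2 - 244*g - 336 = 2*(g + 3)*(g - 4)*(g + 2)*(g + 7);  g^3 + g^2 - 14*g - 24 = (g + 3)*(g + 2)*(g - 4)
Cancel the common factors (g + 3), (g - 4), (g + 2).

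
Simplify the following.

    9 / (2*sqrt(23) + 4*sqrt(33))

Multiply numerator and denominator by -2*sqrt(23) + 4*sqrt(33).
Denominator becomes 436; numerator becomes -18*sqrt(23) + 36*sqrt(33).

(-9*sqrt(23) + 18*sqrt(33))/218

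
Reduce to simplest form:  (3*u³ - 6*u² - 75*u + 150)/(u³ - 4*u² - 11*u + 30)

(3*u + 15)/(u + 3)

Factor: 3*u³ - 6*u² - 75*u + 150 = 3·(u + 5)·(u - 2)·(u - 5);  u³ - 4*u² - 11*u + 30 = (u - 5)·(u + 3)·(u - 2)
Cancel the common factors (u - 2), (u - 5).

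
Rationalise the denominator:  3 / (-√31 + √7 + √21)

(3*√31 + 17*√21 + 45*√7 + 14*√93)/193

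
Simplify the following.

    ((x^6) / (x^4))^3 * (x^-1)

x^5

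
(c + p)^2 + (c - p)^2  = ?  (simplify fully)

Write as f(c,p) + f(c,-p) and expand.

2*c^2 + 2*p^2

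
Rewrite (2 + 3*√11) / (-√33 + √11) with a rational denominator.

Multiply numerator and denominator by √11 + √33.
Denominator becomes -22; numerator becomes 2*√11 + 2*√33 + 33 + 33*√3.

(-33*√3 - 33 - 2*√33 - 2*√11)/22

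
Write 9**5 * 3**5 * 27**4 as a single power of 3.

9**5 = 3**10; 3**5 = 3**5; 27**4 = 3**12
Combine exponents: 3**27

3**27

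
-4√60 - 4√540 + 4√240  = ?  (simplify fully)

4√60 = 8*√15; 4√540 = 24*√15; 4√240 = 16*√15
Combine: (-8 - 24 + 16)·√15 = -16*√15

-16*√15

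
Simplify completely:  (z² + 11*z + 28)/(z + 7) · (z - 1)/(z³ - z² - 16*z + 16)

Factor: z² + 11*z + 28 = (z + 4)·(z + 7);  z³ - z² - 16*z + 16 = (z - 1)·(z - 4)·(z + 4)
Cancel the common factors (z - 1), (z + 7), (z + 4).

1/(z - 4)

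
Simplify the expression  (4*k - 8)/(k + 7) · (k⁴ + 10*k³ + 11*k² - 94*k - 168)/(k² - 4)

Factor: 4*k - 8 = 4·(k - 2);  k⁴ + 10*k³ + 11*k² - 94*k - 168 = (k + 4)·(k - 3)·(k + 2)·(k + 7);  k² - 4 = (k - 2)·(k + 2)
Cancel the common factors (k - 2), (k + 7), (k + 2).

4*k² + 4*k - 48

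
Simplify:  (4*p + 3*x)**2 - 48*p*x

(4*p - 3*x)**2

After expansion: 16*p**2 - 24*p*x + 9*x**2 — a perfect-square trinomial.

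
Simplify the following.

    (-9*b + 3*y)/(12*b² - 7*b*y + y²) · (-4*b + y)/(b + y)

3/(b + y)

Factor: -9*b + 3*y = 3·(-3*b + y);  12*b² - 7*b*y + y² = (-4*b + y)·(-3*b + y)
Cancel the common factors (-4*b + y), (-3*b + y).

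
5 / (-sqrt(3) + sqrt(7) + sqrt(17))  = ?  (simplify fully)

(-21*sqrt(3) - 7*sqrt(17) + 13*sqrt(7) + 2*sqrt(357))/7

Group as (sqrt(7) + sqrt(17)) - sqrt(3); multiply by (sqrt(7) + sqrt(17)) + sqrt(3), then rationalise the remaining surd.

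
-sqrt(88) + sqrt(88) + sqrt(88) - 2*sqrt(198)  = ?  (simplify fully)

-4*sqrt(22)

sqrt(88) = 2*sqrt(22); sqrt(88) = 2*sqrt(22); sqrt(88) = 2*sqrt(22); 2*sqrt(198) = 6*sqrt(22)
Combine: (-2 + 2 + 2 - 6)·sqrt(22) = -4*sqrt(22)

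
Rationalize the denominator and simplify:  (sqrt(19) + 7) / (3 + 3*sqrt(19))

Multiply numerator and denominator by -3*sqrt(19) + 3.
Denominator becomes -162; numerator becomes -18*sqrt(19) - 36.

(2 + sqrt(19))/9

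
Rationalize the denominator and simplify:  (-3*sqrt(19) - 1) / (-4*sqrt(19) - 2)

Multiply numerator and denominator by -2 + 4*sqrt(19).
Denominator becomes -300; numerator becomes -226 + 2*sqrt(19).

(-sqrt(19) + 113)/150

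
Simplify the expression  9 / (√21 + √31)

(-9*√21 + 9*√31)/10

Multiply numerator and denominator by -√21 + √31.
Denominator becomes 10; numerator becomes -9*√21 + 9*√31.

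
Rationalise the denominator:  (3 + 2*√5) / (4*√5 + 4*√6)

(-10 - 3*√5 + 3*√6 + 2*√30)/4

Multiply numerator and denominator by -4*√6 + 4*√5.
Denominator becomes -16; numerator becomes -8*√30 - 12*√6 + 12*√5 + 40.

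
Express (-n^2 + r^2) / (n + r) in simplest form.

-n^2 + r^2 factors as (-n + r)*(n + r).

-n + r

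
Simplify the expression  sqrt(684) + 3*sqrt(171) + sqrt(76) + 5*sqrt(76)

27*sqrt(19)

sqrt(684) = 6*sqrt(19); 3*sqrt(171) = 9*sqrt(19); sqrt(76) = 2*sqrt(19); 5*sqrt(76) = 10*sqrt(19)
Combine: (6 + 9 + 2 + 10)·sqrt(19) = 27*sqrt(19)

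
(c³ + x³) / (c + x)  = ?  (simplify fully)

c² - c*x + x²

Factor as (a+b)(a^2-ab+b^2) with a=c, b=x.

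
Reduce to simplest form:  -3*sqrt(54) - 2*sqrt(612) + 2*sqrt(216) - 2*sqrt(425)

-22*sqrt(17) + 3*sqrt(6)

3*sqrt(54) = 9*sqrt(6); 2*sqrt(612) = 12*sqrt(17); 2*sqrt(216) = 12*sqrt(6); 2*sqrt(425) = 10*sqrt(17)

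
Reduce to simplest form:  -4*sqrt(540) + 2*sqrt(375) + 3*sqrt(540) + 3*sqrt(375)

4*sqrt(540) = 24*sqrt(15); 2*sqrt(375) = 10*sqrt(15); 3*sqrt(540) = 18*sqrt(15); 3*sqrt(375) = 15*sqrt(15)
Combine: (-24 + 10 + 18 + 15)·sqrt(15) = 19*sqrt(15)

19*sqrt(15)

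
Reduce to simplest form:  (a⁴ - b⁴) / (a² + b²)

Difference of fourth powers: factor out (a² + b²).

a² - b²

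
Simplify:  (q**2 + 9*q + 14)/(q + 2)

q + 7

Factor: q**2 + 9*q + 14 = (q + 2)*(q + 7)
Cancel the common factor (q + 2).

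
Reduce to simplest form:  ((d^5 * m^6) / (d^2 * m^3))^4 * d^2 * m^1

Inside the bracket: d^3 * m^3
Raise to the power 4: d^12 * m^12
Multiply by d^2 * m^1: add exponents.

d^14*m^13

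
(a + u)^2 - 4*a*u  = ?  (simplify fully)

Expanding gives a^2 - 2*a*u + u^2, a perfect square.

(a - u)^2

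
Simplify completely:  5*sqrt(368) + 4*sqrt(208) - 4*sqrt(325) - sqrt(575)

-4*sqrt(13) + 15*sqrt(23)

5*sqrt(368) = 20*sqrt(23); 4*sqrt(208) = 16*sqrt(13); 4*sqrt(325) = 20*sqrt(13); sqrt(575) = 5*sqrt(23)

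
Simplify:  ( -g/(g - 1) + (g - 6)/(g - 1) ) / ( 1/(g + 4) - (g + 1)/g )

(6*g^2 + 24*g)/(g^3 + 3*g^2 - 4)

Numerator: -g/(g - 1) + (g - 6)/(g - 1) = -6/(g - 1)
Denominator: 1/(g + 4) - (g + 1)/g = (-g^2 - 4*g - 4)/(g^2 + 4*g)
Divide: (-6/(g - 1)) · ((g^2 + 4*g)/(-g^2 - 4*g - 4)) = (6*g^2 + 24*g)/(g^3 + 3*g^2 - 4)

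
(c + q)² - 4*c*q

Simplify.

(c - q)²

After expansion: c² - 2*c*q + q² — a perfect-square trinomial.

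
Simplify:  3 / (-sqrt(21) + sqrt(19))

Multiply numerator and denominator by sqrt(19) + sqrt(21).
Denominator becomes -2; numerator becomes 3*sqrt(19) + 3*sqrt(21).

(-3*sqrt(21) - 3*sqrt(19))/2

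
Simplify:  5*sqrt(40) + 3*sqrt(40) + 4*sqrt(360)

40*sqrt(10)

5*sqrt(40) = 10*sqrt(10); 3*sqrt(40) = 6*sqrt(10); 4*sqrt(360) = 24*sqrt(10)
Combine: (10 + 6 + 24)·sqrt(10) = 40*sqrt(10)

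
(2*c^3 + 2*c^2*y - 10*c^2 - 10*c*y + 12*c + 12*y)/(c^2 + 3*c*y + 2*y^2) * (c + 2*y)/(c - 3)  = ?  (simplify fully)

Factor: 2*c^3 + 2*c^2*y - 10*c^2 - 10*c*y + 12*c + 12*y = 2*(c + y)*(c - 2)*(c - 3);  c^2 + 3*c*y + 2*y^2 = (c + y)*(c + 2*y)
Cancel the common factors (c + 2*y), (c + y), (c - 3).

2*c - 4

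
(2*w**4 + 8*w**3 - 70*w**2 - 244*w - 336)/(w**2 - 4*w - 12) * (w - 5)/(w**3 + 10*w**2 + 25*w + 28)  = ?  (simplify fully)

Factor: 2*w**4 + 8*w**3 - 70*w**2 - 244*w - 336 = 2*(w - 6)*(w + 7)*(w**2 + 3*w + 4);  w**2 - 4*w - 12 = (w + 2)*(w - 6);  w**3 + 10*w**2 + 25*w + 28 = (w**2 + 3*w + 4)*(w + 7)
Cancel the common factors (w**2 + 3*w + 4), (w - 6), (w + 7).

(2*w - 10)/(w + 2)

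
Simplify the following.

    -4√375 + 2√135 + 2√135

-8*√15

4√375 = 20*√15; 2√135 = 6*√15; 2√135 = 6*√15
Combine: (-20 + 6 + 6)·√15 = -8*√15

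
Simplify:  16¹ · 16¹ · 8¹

16¹ = 2^4; 16¹ = 2^4; 8¹ = 2^3
Combine exponents: 2^11

2^11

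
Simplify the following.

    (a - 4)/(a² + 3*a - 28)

1/(a + 7)

Factor: a² + 3*a - 28 = (a + 7)·(a - 4)
Cancel the common factor (a - 4).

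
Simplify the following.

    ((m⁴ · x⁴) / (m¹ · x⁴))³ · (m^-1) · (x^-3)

m⁸/x³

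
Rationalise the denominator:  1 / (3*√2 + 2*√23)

(-3*√2 + 2*√23)/74

Multiply numerator and denominator by -3*√2 + 2*√23.
Denominator becomes 74; numerator becomes -3*√2 + 2*√23.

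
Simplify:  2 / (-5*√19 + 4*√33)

Multiply numerator and denominator by 5*√19 + 4*√33.
Denominator becomes 53; numerator becomes 10*√19 + 8*√33.

(10*√19 + 8*√33)/53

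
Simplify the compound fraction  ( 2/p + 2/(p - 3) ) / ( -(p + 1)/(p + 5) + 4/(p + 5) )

Numerator: 2/p + 2/(p - 3) = (4*p - 6)/(p² - 3*p)
Denominator: -(p + 1)/(p + 5) + 4/(p + 5) = (-p + 3)/(p + 5)
Divide: ((4*p - 6)/(p² - 3*p)) · ((p + 5)/(-p + 3)) = (-4*p² - 14*p + 30)/(p³ - 6*p² + 9*p)

(-4*p² - 14*p + 30)/(p³ - 6*p² + 9*p)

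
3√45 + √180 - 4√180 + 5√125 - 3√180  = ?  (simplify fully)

3√45 = 9*√5; √180 = 6*√5; 4√180 = 24*√5; 5√125 = 25*√5; 3√180 = 18*√5
Combine: (9 + 6 - 24 + 25 - 18)·√5 = -2*√5

-2*√5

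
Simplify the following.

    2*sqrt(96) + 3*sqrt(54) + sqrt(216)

23*sqrt(6)

2*sqrt(96) = 8*sqrt(6); 3*sqrt(54) = 9*sqrt(6); sqrt(216) = 6*sqrt(6)
Combine: (8 + 9 + 6)·sqrt(6) = 23*sqrt(6)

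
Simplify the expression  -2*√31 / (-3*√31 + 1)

Multiply numerator and denominator by 1 + 3*√31.
Denominator becomes -278; numerator becomes -186 - 2*√31.

(√31 + 93)/139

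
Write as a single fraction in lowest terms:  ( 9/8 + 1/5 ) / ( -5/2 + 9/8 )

-53/55

Numerator: 9/8 + 1/5 = 53/40
Denominator: -5/2 + 9/8 = -11/8
Divide: (53/40) · (-8/11) = -53/55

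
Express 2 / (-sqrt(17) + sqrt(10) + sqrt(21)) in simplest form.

(-7*sqrt(17) + 3*sqrt(21) + 14*sqrt(10) + sqrt(3570))/161

Group as (sqrt(10) + sqrt(21)) - sqrt(17); multiply by (sqrt(10) + sqrt(21)) + sqrt(17), then rationalise the remaining surd.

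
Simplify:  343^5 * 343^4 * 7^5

7^32

343^5 = 7^15; 343^4 = 7^12; 7^5 = 7^5
Combine exponents: 7^32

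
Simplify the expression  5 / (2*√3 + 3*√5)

(-10*√3 + 15*√5)/33

Multiply numerator and denominator by -3*√5 + 2*√3.
Denominator becomes -33; numerator becomes -15*√5 + 10*√3.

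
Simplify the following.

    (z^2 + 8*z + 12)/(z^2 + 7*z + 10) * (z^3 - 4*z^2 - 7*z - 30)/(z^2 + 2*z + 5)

Factor: z^2 + 8*z + 12 = (z + 2)*(z + 6);  z^2 + 7*z + 10 = (z + 2)*(z + 5);  z^3 - 4*z^2 - 7*z - 30 = (z - 6)*(z^2 + 2*z + 5)
Cancel the common factors (z^2 + 2*z + 5), (z + 2).

(z^2 - 36)/(z + 5)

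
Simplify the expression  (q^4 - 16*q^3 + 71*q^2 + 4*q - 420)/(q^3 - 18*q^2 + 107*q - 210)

q + 2

Factor: q^4 - 16*q^3 + 71*q^2 + 4*q - 420 = (q - 7)*(q - 6)*(q - 5)*(q + 2);  q^3 - 18*q^2 + 107*q - 210 = (q - 7)*(q - 5)*(q - 6)
Cancel the common factors (q - 7), (q - 5), (q - 6).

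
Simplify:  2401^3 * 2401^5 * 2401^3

2401^3 = 7^12; 2401^5 = 7^20; 2401^3 = 7^12
Combine exponents: 7^44

7^44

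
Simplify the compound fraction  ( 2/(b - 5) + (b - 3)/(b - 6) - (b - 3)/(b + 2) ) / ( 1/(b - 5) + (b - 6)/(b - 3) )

(10*b³ - 102*b² + 312*b - 288)/(b⁴ - 14*b³ + 55*b² + 12*b - 324)

Numerator: 2/(b - 5) + (b - 3)/(b - 6) - (b - 3)/(b + 2) = (10*b² - 72*b + 96)/(b³ - 9*b² + 8*b + 60)
Denominator: 1/(b - 5) + (b - 6)/(b - 3) = (b² - 10*b + 27)/(b² - 8*b + 15)
Divide: ((10*b² - 72*b + 96)/(b³ - 9*b² + 8*b + 60)) · ((b² - 8*b + 15)/(b² - 10*b + 27)) = (10*b³ - 102*b² + 312*b - 288)/(b⁴ - 14*b³ + 55*b² + 12*b - 324)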